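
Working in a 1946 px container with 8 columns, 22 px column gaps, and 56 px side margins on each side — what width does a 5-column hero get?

Take off 112 px of margins, leaving 1834 px.
Subtracting 7 column gaps of 22 leaves 1680 for 8 columns, so c = 210 px.
Span of 5: 5·210 + 4·22 = 1050 + 88 = 1138 px.

1138 px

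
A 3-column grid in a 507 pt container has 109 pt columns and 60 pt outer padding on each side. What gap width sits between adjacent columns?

Inside the margins: 507 − 120 = 387 pt.
Columns use 327 pt, leaving 60 pt across 2 gaps = 30 pt each.

30 pt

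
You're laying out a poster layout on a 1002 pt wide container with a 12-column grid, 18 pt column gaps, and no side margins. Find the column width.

67 pt

1002 − 11·18 = 804; ÷12 gives c = 67 pt.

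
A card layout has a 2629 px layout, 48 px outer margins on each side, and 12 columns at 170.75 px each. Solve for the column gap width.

44 px

Subtract both margins: 2629 − 2·48 = 2533 px.
Columns use 2049 px, leaving 484 px across 11 column gaps = 44 px each.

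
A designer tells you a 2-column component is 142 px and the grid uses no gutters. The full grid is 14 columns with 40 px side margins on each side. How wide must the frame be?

1074 px

2c = 142 → c = 71 px.
Total width: 2·40 + 14·71 = 1074 px.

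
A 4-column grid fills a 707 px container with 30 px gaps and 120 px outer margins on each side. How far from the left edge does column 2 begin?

Take off 240 px of margins, leaving 467 px.
4c + 3·30 = 467 → 4c = 377 → c = 94.25 px.
Before column 2: the margin + 1 column + 1 gap.
Offset = 120 + 1·(94.25 + 30) = 120 + 124.25 = 244.25 px.

244.25 px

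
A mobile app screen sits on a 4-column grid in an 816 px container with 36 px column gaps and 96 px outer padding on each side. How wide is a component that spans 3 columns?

Take off 192 px of margins, leaving 624 px.
Subtracting 3 column gaps of 36 leaves 516 for 4 columns, so c = 129 px.
3 columns plus 2 column gaps: 387 + 72 = 459 px.

459 px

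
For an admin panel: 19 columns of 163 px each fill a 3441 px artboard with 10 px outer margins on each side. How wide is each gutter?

Take off 20 px of margins, leaving 3421 px.
Columns use 3097 px, leaving 324 px across 18 gutters = 18 px each.

18 px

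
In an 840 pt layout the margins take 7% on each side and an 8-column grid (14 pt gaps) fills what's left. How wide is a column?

78.05 pt

840 × (1 − 2·7%) = 840 × 86% = 722.4 pt for the columns.
8c + 7·14 = 722.4 → 8c = 624.4 → c = 78.05 pt.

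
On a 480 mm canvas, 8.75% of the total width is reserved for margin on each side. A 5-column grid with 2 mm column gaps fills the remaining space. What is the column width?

77.6 mm

Each margin = 8.75% of 480 = 42 mm; content = 480 − 2·42 = 396 mm.
5c + 4·2 = 396 → 5c = 388 → c = 77.6 mm.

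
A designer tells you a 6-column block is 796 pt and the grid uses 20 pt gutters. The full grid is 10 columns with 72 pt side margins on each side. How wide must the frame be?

796 − 5·20 = 696; ÷6 gives c = 116 pt.
Adding margins, columns and gutters: 144 + 1160 + 180 = 1484 pt.

1484 pt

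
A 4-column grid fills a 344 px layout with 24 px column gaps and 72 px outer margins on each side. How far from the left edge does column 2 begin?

128 px

Take off 144 px of margins, leaving 200 px.
200 − 3·24 = 128; ÷4 gives c = 32 px.
Each column+gutter stride is 56 px; 1 of them past the 72 px margin is 72 + 56 = 128 px.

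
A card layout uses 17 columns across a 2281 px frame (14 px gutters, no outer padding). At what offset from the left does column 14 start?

1755 px

17 columns + 16 gutters: 17c + 16·14 = 2281.
17c = 2281 − 224 = 2057, so c = 121 px.
Each column+gutter stride is 135 px; with no margin, 13 of them is 1755 px.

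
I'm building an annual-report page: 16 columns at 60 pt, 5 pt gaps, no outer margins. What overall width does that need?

Summing: 960 + 75 = 1035 pt.

1035 pt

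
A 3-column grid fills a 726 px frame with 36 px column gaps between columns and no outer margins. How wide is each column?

3 columns + 2 column gaps: 3c + 2·36 = 726.
3c = 726 − 72 = 654, so c = 218 px.

218 px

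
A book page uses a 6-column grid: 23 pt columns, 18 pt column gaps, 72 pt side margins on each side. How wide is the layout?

Total width: 2·72 + 6·23 + 5·18 = 372 pt.

372 pt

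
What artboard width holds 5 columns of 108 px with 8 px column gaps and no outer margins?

572 px

Artboard = 5·108 + 4·8 = 540 + 32 = 572 px.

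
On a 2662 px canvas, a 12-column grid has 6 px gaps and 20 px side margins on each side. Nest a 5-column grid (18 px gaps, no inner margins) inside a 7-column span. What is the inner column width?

Subtract both margins: 2662 − 2·20 = 2622 px.
Subtracting 11 gaps of 6 leaves 2556 for 12 columns, so c = 213 px.
Span of 7: 7·213 + 6·6 = 1491 + 36 = 1527 px.
5d + 4·18 = 1527 → 5d = 1455 → d = 291 px.

291 px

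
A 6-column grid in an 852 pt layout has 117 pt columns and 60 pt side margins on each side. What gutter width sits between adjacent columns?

6 pt

Inside the margins: 852 − 120 = 732 pt.
6 columns take 6·117 = 702 pt; remaining 30 splits into 5 gutters.
g = 30 / 5 = 6 pt.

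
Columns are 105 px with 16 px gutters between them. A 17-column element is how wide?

17-column span = 17·105 + 16·16 = 2041 px.

2041 px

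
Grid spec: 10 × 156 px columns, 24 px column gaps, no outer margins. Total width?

1776 px

Summing: 1560 + 216 = 1776 px.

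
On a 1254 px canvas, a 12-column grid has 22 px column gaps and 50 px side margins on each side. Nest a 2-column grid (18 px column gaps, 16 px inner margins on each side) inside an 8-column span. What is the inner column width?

Inside the margins: 1254 − 100 = 1154 px.
12c + 11·22 = 1154 → 12c = 912 → c = 76 px.
8-column span = 8·76 + 7·22 = 762 px.
Inner content = 762 − 2·16 = 730 px.
Subtracting 1 column gap of 18 leaves 712 for 2 columns, so d = 356 px.

356 px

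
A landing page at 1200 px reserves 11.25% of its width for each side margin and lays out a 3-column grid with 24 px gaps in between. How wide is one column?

294 px

Margins: 11.25% × 1200 = 135 px each, so content = 1200 − 270 = 930 px.
3 columns + 2 gaps: 3c + 2·24 = 930.
3c = 930 − 48 = 882, so c = 294 px.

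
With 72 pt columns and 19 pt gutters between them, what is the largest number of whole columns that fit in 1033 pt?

11 columns: 11·72 + 10·19 = 982 pt ≤ 1033.
12 columns: 1073 pt > 1033. So 11.

11 columns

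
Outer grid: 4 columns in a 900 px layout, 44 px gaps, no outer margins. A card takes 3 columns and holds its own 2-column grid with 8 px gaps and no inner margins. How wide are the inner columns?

328 px

4 columns + 3 gaps: 4c + 3·44 = 900.
4c = 900 − 132 = 768, so c = 192 px.
3 columns plus 2 gaps: 576 + 88 = 664 px.
2 columns + 1 gap: 2d + 1·8 = 664.
2d = 664 − 8 = 656, so d = 328 px.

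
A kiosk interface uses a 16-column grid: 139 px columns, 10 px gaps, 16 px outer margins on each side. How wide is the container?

2406 px

Total width: 2·16 + 16·139 + 15·10 = 2406 px.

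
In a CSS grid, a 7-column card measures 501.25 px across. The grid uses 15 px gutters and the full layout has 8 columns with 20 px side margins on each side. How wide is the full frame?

7 columns + 6 gutters: 7c + 6·15 = 501.25.
7c = 501.25 − 90 = 411.25, so c = 58.75 px.
Total width: 2·20 + 8·58.75 + 7·15 = 615 px.

615 px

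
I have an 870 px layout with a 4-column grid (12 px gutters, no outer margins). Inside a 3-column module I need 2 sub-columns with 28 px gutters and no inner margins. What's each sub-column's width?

4c + 3·12 = 870 → 4c = 834 → c = 208.5 px.
3-column span = 3·208.5 + 2·12 = 649.5 px.
Subtracting 1 gutter of 28 leaves 621.5 for 2 columns, so d = 310.75 px.

310.75 px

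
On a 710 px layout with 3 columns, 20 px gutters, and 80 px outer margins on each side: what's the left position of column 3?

Inside the margins: 710 − 160 = 550 px.
3c + 2·20 = 550 → 3c = 510 → c = 170 px.
Before column 3: the margin + 2 columns + 2 gutters.
Offset = 80 + 2·(170 + 20) = 80 + 380 = 460 px.

460 px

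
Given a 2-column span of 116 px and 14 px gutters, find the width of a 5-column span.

311 px

116 − 1·14 = 102; ÷2 gives c = 51 px.
Span of 5: 5·51 + 4·14 = 255 + 56 = 311 px.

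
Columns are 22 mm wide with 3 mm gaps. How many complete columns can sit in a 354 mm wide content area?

Each extra column adds 22 + 3 = 25 mm.
(354 + 3) / 25 = 14.28, so 14 columns fit.

14 columns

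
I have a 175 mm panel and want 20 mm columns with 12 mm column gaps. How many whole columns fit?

5 columns

k columns need k·20 + (k−1)·12 = k·32 − 12.
k·32 − 12 ≤ 175 → k ≤ 187 / 32 ≈ 5.84, so k = 5.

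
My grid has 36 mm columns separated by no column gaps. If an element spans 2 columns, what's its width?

72 mm

2-column span = 2·36 = 72 mm.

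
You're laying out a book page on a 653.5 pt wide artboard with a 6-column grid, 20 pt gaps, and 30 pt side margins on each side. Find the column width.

82.25 pt

Take off 60 pt of margins, leaving 593.5 pt.
6c + 5·20 = 593.5 → 6c = 493.5 → c = 82.25 pt.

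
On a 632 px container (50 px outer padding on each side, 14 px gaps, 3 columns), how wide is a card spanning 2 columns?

350 px

Subtract both margins: 632 − 2·50 = 532 px.
3c + 2·14 = 532 → 3c = 504 → c = 168 px.
Span of 2: 2·168 + 1·14 = 336 + 14 = 350 px.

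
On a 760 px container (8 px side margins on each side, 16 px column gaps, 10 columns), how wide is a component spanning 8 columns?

592 px

Subtract both margins: 760 − 2·8 = 744 px.
Subtracting 9 column gaps of 16 leaves 600 for 10 columns, so c = 60 px.
8 columns plus 7 column gaps: 480 + 112 = 592 px.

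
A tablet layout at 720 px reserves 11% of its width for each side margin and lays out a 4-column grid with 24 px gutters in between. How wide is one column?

122.4 px

Margins: 11% × 720 = 79.2 px each, so content = 720 − 158.4 = 561.6 px.
Subtracting 3 gutters of 24 leaves 489.6 for 4 columns, so c = 122.4 px.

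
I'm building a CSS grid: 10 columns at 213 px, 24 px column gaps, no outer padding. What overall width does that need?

Total width: 10·213 + 9·24 = 2346 px.

2346 px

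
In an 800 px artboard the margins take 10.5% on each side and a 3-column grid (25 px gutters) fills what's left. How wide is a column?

194 px

Each margin = 10.5% of 800 = 84 px; content = 800 − 2·84 = 632 px.
632 − 2·25 = 582; ÷3 gives c = 194 px.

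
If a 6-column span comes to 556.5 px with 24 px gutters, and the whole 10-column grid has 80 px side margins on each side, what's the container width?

556.5 − 5·24 = 436.5; ÷6 gives c = 72.75 px.
Total width: 2·80 + 10·72.75 + 9·24 = 1103.5 px.

1103.5 px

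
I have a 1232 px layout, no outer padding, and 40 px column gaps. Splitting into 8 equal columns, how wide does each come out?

8c + 7·40 = 1232 → 8c = 952 → c = 119 px.

119 px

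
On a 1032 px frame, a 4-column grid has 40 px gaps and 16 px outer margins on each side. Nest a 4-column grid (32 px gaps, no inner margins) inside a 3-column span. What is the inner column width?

Take off 32 px of margins, leaving 1000 px.
1000 − 3·40 = 880; ÷4 gives c = 220 px.
Span of 3: 3·220 + 2·40 = 660 + 80 = 740 px.
Subtracting 3 gaps of 32 leaves 644 for 4 columns, so d = 161 px.

161 px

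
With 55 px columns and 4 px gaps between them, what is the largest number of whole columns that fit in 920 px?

15 columns

k columns need k·55 + (k−1)·4 = k·59 − 4.
k·59 − 4 ≤ 920 → k ≤ 924 / 59 ≈ 15.66, so k = 15.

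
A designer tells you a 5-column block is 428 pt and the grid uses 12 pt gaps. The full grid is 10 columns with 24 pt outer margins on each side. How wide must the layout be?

428 − 4·12 = 380; ÷5 gives c = 76 pt.
Total width: 2·24 + 10·76 + 9·12 = 916 pt.

916 pt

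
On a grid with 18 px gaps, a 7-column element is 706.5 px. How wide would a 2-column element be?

189 px

Subtracting 6 gaps of 18 leaves 598.5 for 7 columns, so c = 85.5 px.
2-column span = 2·85.5 + 1·18 = 189 px.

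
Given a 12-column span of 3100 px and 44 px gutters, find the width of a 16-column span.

12c + 11·44 = 3100 → 12c = 2616 → c = 218 px.
16 columns plus 15 gutters: 3488 + 660 = 4148 px.

4148 px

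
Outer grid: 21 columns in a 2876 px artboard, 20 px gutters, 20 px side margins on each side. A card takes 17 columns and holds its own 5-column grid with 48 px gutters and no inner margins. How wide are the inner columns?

Take off 40 px of margins, leaving 2836 px.
Subtracting 20 gutters of 20 leaves 2436 for 21 columns, so c = 116 px.
17-column span = 17·116 + 16·20 = 2292 px.
2292 − 4·48 = 2100; ÷5 gives d = 420 px.

420 px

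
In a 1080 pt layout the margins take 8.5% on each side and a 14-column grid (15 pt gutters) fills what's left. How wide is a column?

Margins: 8.5% × 1080 = 91.8 pt each, so content = 1080 − 183.6 = 896.4 pt.
Subtracting 13 gutters of 15 leaves 701.4 for 14 columns, so c = 50.1 pt.

50.1 pt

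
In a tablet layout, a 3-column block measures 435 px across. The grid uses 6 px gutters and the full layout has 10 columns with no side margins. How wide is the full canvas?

1464 px

3c + 2·6 = 435 → 3c = 423 → c = 141 px.
Summing: 1410 + 54 = 1464 px.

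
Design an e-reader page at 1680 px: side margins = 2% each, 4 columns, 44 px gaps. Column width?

Margins: 2% × 1680 = 33.6 px each, so content = 1680 − 67.2 = 1612.8 px.
Subtracting 3 gaps of 44 leaves 1480.8 for 4 columns, so c = 370.2 px.

370.2 px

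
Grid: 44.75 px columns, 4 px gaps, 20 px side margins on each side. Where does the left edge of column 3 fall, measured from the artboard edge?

Each column+gutter stride is 48.75 px; 2 of them past the 20 px margin is 20 + 97.5 = 117.5 px.

117.5 px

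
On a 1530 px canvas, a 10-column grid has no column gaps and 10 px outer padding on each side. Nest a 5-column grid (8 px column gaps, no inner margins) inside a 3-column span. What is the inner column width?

84.2 px

Subtract both margins: 1530 − 2·10 = 1510 px.
1510 / 10 = 151 px per column.
3-column span = 3·151 = 453 px.
5 columns + 4 column gaps: 5d + 4·8 = 453.
5d = 453 − 32 = 421, so d = 84.2 px.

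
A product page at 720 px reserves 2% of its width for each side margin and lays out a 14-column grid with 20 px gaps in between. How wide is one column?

Margins: 2% × 720 = 14.4 px each, so content = 720 − 28.8 = 691.2 px.
Subtracting 13 gaps of 20 leaves 431.2 for 14 columns, so c = 30.8 px.

30.8 px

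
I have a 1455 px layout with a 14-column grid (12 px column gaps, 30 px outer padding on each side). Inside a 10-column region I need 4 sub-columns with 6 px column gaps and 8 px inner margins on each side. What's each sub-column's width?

Outer content = 1455 − 2·30 = 1395 px.
1395 − 13·12 = 1239; ÷14 gives c = 88.5 px.
10-column span = 10·88.5 + 9·12 = 993 px.
Inner content = 993 − 2·8 = 977 px.
977 − 3·6 = 959; ÷4 gives d = 239.75 px.

239.75 px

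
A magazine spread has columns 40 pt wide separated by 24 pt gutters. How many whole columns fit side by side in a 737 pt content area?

11 columns

Each extra column adds 40 + 24 = 64 pt.
(737 + 24) / 64 = 11.89, so 11 columns fit.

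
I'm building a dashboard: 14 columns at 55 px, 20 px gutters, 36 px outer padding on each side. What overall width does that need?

Total width: 2·36 + 14·55 + 13·20 = 1102 px.

1102 px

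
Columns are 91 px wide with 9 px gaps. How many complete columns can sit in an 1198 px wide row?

12 columns: 12·91 + 11·9 = 1191 px ≤ 1198.
13 columns: 1291 px > 1198. So 12.

12 columns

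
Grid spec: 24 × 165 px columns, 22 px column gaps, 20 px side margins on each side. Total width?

Canvas = 2·20 + 24·165 + 23·22 = 40 + 3960 + 506 = 4506 px.

4506 px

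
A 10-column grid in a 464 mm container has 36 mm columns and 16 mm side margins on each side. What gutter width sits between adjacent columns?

8 mm

Inside the margins: 464 − 32 = 432 mm.
10·36 + 9g = 432 → 9g = 72 → g = 8 mm.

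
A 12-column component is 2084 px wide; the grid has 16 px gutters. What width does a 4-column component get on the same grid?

684 px

Subtracting 11 gutters of 16 leaves 1908 for 12 columns, so c = 159 px.
4-column span = 4·159 + 3·16 = 684 px.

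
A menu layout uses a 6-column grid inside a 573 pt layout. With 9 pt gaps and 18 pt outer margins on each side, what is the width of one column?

Subtract both margins: 573 − 2·18 = 537 pt.
6c + 5·9 = 537 → 6c = 492 → c = 82 pt.

82 pt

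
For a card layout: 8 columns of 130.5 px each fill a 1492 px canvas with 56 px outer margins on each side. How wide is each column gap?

48 px

Subtract both margins: 1492 − 2·56 = 1380 px.
8·130.5 + 7g = 1380 → 7g = 336 → g = 48 px.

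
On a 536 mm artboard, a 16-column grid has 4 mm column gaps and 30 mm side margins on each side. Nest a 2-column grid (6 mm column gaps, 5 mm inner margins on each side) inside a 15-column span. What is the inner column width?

Take off 60 mm of margins, leaving 476 mm.
16 columns + 15 column gaps: 16c + 15·4 = 476.
16c = 476 − 60 = 416, so c = 26 mm.
15 columns plus 14 column gaps: 390 + 56 = 446 mm.
Inner content = 446 − 2·5 = 436 mm.
436 − 1·6 = 430; ÷2 gives d = 215 mm.

215 mm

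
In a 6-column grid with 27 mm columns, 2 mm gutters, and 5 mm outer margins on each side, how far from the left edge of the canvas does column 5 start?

Column 5 starts at margin + 4·(column + gutter) = 5 + 4·29 = 121 mm.

121 mm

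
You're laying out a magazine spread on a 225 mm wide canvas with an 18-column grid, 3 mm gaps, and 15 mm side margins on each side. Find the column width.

8 mm

Take off 30 mm of margins, leaving 195 mm.
18 columns + 17 gaps: 18c + 17·3 = 195.
18c = 195 − 51 = 144, so c = 8 mm.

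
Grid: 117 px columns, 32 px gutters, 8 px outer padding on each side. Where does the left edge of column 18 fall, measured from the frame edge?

2541 px

Each column+gutter stride is 149 px; 17 of them past the 8 px margin is 8 + 2533 = 2541 px.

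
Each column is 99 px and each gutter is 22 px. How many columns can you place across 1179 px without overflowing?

9 columns

Each extra column adds 99 + 22 = 121 px.
(1179 + 22) / 121 = 9.93, so 9 columns fit.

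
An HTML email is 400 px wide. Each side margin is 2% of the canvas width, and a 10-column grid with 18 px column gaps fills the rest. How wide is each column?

22.2 px

400 × (1 − 2·2%) = 400 × 96% = 384 px for the columns.
384 − 9·18 = 222; ÷10 gives c = 22.2 px.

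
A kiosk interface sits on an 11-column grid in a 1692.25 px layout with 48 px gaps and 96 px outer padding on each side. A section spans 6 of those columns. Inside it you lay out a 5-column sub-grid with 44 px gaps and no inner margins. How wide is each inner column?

Inside the margins: 1692.25 − 192 = 1500.25 px.
Subtracting 10 gaps of 48 leaves 1020.25 for 11 columns, so c = 92.75 px.
Span of 6: 6·92.75 + 5·48 = 556.5 + 240 = 796.5 px.
5d + 4·44 = 796.5 → 5d = 620.5 → d = 124.1 px.

124.1 px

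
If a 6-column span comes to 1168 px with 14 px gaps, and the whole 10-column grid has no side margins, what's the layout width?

1168 − 5·14 = 1098; ÷6 gives c = 183 px.
Layout = 10·183 + 9·14 = 1830 + 126 = 1956 px.

1956 px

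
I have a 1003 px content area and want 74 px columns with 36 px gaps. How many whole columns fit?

9 columns

Each extra column adds 74 + 36 = 110 px.
(1003 + 36) / 110 = 9.45, so 9 columns fit.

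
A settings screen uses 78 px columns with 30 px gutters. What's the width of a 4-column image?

4 columns plus 3 gutters: 312 + 90 = 402 px.

402 px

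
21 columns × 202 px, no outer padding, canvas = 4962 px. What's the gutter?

36 px

Columns use 4242 px, leaving 720 px across 20 gutters = 36 px each.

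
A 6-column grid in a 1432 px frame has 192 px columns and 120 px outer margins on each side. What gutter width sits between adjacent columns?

8 px

Take off 240 px of margins, leaving 1192 px.
6 columns take 6·192 = 1152 px; remaining 40 splits into 5 gutters.
g = 40 / 5 = 8 px.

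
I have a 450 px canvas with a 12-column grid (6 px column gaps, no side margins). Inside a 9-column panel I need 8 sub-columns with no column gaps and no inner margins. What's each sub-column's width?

12 columns + 11 column gaps: 12c + 11·6 = 450.
12c = 450 − 66 = 384, so c = 32 px.
9 columns plus 8 column gaps: 288 + 48 = 336 px.
336 / 8 = 42 px per column.

42 px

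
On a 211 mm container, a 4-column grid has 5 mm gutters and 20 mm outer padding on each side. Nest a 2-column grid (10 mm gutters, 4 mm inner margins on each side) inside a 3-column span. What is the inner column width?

Outer content = 211 − 2·20 = 171 mm.
4 columns + 3 gutters: 4c + 3·5 = 171.
4c = 171 − 15 = 156, so c = 39 mm.
3 columns plus 2 gutters: 117 + 10 = 127 mm.
Inner content = 127 − 2·4 = 119 mm.
2 columns + 1 gutter: 2d + 1·10 = 119.
2d = 119 − 10 = 109, so d = 54.5 mm.

54.5 mm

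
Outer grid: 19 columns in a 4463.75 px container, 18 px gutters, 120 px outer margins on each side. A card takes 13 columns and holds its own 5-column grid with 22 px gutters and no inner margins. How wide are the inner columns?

559.25 px

Outer content = 4463.75 − 2·120 = 4223.75 px.
19 columns + 18 gutters: 19c + 18·18 = 4223.75.
19c = 4223.75 − 324 = 3899.75, so c = 205.25 px.
Span of 13: 13·205.25 + 12·18 = 2668.25 + 216 = 2884.25 px.
5 columns + 4 gutters: 5d + 4·22 = 2884.25.
5d = 2884.25 − 88 = 2796.25, so d = 559.25 px.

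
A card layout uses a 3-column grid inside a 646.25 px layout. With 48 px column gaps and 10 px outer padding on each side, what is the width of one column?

Take off 20 px of margins, leaving 626.25 px.
3 columns + 2 column gaps: 3c + 2·48 = 626.25.
3c = 626.25 − 96 = 530.25, so c = 176.75 px.

176.75 px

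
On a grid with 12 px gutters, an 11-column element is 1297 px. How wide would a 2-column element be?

1297 − 10·12 = 1177; ÷11 gives c = 107 px.
2-column span = 2·107 + 1·12 = 226 px.

226 px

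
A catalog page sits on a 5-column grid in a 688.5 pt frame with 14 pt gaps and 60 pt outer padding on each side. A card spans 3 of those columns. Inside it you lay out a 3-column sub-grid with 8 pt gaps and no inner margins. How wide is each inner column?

Inside the margins: 688.5 − 120 = 568.5 pt.
568.5 − 4·14 = 512.5; ÷5 gives c = 102.5 pt.
3-column span = 3·102.5 + 2·14 = 335.5 pt.
335.5 − 2·8 = 319.5; ÷3 gives d = 106.5 pt.

106.5 pt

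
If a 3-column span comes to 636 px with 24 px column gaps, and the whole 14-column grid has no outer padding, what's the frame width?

Subtracting 2 column gaps of 24 leaves 588 for 3 columns, so c = 196 px.
Frame = 14·196 + 13·24 = 2744 + 312 = 3056 px.

3056 px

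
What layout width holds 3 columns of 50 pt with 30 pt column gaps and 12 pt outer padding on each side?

Adding margins, columns and gutters: 24 + 150 + 60 = 234 pt.

234 pt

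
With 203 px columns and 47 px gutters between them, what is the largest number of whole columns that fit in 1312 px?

5 columns

Each extra column adds 203 + 47 = 250 px.
(1312 + 47) / 250 = 5.44, so 5 columns fit.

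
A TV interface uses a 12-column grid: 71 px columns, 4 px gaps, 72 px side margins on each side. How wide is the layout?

Layout = 2·72 + 12·71 + 11·4 = 144 + 852 + 44 = 1040 px.

1040 px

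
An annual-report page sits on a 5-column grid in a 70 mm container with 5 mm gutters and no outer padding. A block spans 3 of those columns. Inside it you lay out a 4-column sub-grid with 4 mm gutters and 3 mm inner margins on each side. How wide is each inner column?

5.5 mm

5c + 4·5 = 70 → 5c = 50 → c = 10 mm.
Span of 3: 3·10 + 2·5 = 30 + 10 = 40 mm.
Inner content = 40 − 2·3 = 34 mm.
4 columns + 3 gutters: 4d + 3·4 = 34.
4d = 34 − 12 = 22, so d = 5.5 mm.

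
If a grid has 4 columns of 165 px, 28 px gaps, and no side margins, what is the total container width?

744 px

Total width: 4·165 + 3·28 = 744 px.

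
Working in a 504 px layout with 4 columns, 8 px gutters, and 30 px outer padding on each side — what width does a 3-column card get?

331 px

Subtract both margins: 504 − 2·30 = 444 px.
444 − 3·8 = 420; ÷4 gives c = 105 px.
3 columns plus 2 gutters: 315 + 16 = 331 px.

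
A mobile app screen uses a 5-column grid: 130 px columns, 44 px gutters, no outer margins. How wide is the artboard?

Artboard = 5·130 + 4·44 = 650 + 176 = 826 px.

826 px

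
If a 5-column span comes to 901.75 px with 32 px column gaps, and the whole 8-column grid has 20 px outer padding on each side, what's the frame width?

Subtracting 4 column gaps of 32 leaves 773.75 for 5 columns, so c = 154.75 px.
Frame = 2·20 + 8·154.75 + 7·32 = 40 + 1238 + 224 = 1502 px.

1502 px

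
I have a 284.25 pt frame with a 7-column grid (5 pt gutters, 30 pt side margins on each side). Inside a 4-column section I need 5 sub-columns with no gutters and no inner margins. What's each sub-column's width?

25.2 pt

Subtract both margins: 284.25 − 2·30 = 224.25 pt.
224.25 − 6·5 = 194.25; ÷7 gives c = 27.75 pt.
Span of 4: 4·27.75 + 3·5 = 111 + 15 = 126 pt.
5d = 126 → d = 25.2 pt.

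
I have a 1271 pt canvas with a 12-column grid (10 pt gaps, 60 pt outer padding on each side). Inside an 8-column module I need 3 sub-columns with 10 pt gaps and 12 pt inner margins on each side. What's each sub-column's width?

240 pt

Inside the margins: 1271 − 120 = 1151 pt.
12 columns + 11 gaps: 12c + 11·10 = 1151.
12c = 1151 − 110 = 1041, so c = 86.75 pt.
8-column span = 8·86.75 + 7·10 = 764 pt.
Inner content = 764 − 2·12 = 740 pt.
3 columns + 2 gaps: 3d + 2·10 = 740.
3d = 740 − 20 = 720, so d = 240 pt.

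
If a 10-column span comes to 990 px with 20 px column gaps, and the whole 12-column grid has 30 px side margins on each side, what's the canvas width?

10 columns + 9 column gaps: 10c + 9·20 = 990.
10c = 990 − 180 = 810, so c = 81 px.
Canvas = 2·30 + 12·81 + 11·20 = 60 + 972 + 220 = 1252 px.

1252 px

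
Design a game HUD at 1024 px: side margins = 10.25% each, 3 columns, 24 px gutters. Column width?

255.36 px

1024 × (1 − 2·10.25%) = 1024 × 79.5% = 814.08 px for the columns.
3c + 2·24 = 814.08 → 3c = 766.08 → c = 255.36 px.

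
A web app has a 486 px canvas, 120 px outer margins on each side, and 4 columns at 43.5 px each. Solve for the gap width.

Content width = 486 − 2·120 = 246 px.
4·43.5 + 3g = 246 → 3g = 72 → g = 24 px.

24 px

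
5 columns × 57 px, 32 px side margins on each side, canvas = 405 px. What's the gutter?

Content width = 405 − 2·32 = 341 px.
Columns use 285 px, leaving 56 px across 4 gutters = 14 px each.

14 px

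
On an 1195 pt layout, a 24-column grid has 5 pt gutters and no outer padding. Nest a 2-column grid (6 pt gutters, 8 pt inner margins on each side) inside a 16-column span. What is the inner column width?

386.5 pt

1195 − 23·5 = 1080; ÷24 gives c = 45 pt.
Span of 16: 16·45 + 15·5 = 720 + 75 = 795 pt.
Inner content = 795 − 2·8 = 779 pt.
Subtracting 1 gutter of 6 leaves 773 for 2 columns, so d = 386.5 pt.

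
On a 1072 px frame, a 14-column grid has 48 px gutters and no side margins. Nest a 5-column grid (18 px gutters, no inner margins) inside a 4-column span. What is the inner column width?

14c + 13·48 = 1072 → 14c = 448 → c = 32 px.
Span of 4: 4·32 + 3·48 = 128 + 144 = 272 px.
5 columns + 4 gutters: 5d + 4·18 = 272.
5d = 272 − 72 = 200, so d = 40 px.

40 px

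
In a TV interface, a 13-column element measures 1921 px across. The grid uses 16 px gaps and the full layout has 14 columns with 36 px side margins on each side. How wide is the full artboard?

2142 px

13 columns + 12 gaps: 13c + 12·16 = 1921.
13c = 1921 − 192 = 1729, so c = 133 px.
Total width: 2·36 + 14·133 + 13·16 = 2142 px.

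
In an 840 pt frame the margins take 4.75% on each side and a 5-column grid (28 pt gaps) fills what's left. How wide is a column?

Each margin = 4.75% of 840 = 39.9 pt; content = 840 − 2·39.9 = 760.2 pt.
5c + 4·28 = 760.2 → 5c = 648.2 → c = 129.64 pt.

129.64 pt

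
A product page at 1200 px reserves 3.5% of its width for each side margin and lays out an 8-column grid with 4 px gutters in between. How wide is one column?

136 px

Each margin = 3.5% of 1200 = 42 px; content = 1200 − 2·42 = 1116 px.
Subtracting 7 gutters of 4 leaves 1088 for 8 columns, so c = 136 px.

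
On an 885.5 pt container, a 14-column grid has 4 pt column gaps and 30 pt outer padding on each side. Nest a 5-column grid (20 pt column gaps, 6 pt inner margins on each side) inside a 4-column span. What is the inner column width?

Take off 60 pt of margins, leaving 825.5 pt.
Subtracting 13 column gaps of 4 leaves 773.5 for 14 columns, so c = 55.25 pt.
Span of 4: 4·55.25 + 3·4 = 221 + 12 = 233 pt.
Inner content = 233 − 2·6 = 221 pt.
5 columns + 4 column gaps: 5d + 4·20 = 221.
5d = 221 − 80 = 141, so d = 28.2 pt.

28.2 pt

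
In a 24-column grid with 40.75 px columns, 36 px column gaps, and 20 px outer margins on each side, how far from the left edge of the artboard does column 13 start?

941 px

Each column+gutter stride is 76.75 px; 12 of them past the 20 px margin is 20 + 921 = 941 px.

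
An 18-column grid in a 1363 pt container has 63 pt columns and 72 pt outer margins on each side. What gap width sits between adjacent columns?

5 pt

Take off 144 pt of margins, leaving 1219 pt.
Columns use 1134 pt, leaving 85 pt across 17 gaps = 5 pt each.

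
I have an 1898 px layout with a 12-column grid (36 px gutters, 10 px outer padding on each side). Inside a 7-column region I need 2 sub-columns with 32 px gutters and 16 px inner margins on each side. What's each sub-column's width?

Subtract both margins: 1898 − 2·10 = 1878 px.
12c + 11·36 = 1878 → 12c = 1482 → c = 123.5 px.
7-column span = 7·123.5 + 6·36 = 1080.5 px.
Inner content = 1080.5 − 2·16 = 1048.5 px.
1048.5 − 1·32 = 1016.5; ÷2 gives d = 508.25 px.

508.25 px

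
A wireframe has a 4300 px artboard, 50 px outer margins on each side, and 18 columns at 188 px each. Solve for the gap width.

48 px

Content width = 4300 − 2·50 = 4200 px.
18·188 + 17g = 4200 → 17g = 816 → g = 48 px.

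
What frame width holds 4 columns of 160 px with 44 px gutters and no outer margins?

Total width: 4·160 + 3·44 = 772 px.

772 px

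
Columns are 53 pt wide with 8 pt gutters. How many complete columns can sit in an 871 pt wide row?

Each extra column adds 53 + 8 = 61 pt.
(871 + 8) / 61 = 14.41, so 14 columns fit.

14 columns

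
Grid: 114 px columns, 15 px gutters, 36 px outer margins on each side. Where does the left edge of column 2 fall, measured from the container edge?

165 px

Before column 2: the margin + 1 column + 1 gutter.
Offset = 36 + 1·(114 + 15) = 36 + 129 = 165 px.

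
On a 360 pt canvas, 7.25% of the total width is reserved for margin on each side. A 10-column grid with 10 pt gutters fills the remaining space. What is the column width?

360 × (1 − 2·7.25%) = 360 × 85.5% = 307.8 pt for the columns.
10 columns + 9 gutters: 10c + 9·10 = 307.8.
10c = 307.8 − 90 = 217.8, so c = 21.78 pt.

21.78 pt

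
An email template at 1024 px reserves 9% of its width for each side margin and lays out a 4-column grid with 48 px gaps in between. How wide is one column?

Margins: 9% × 1024 = 92.16 px each, so content = 1024 − 184.32 = 839.68 px.
4c + 3·48 = 839.68 → 4c = 695.68 → c = 173.92 px.

173.92 px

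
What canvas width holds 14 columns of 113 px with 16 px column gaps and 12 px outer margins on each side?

1814 px

Total width: 2·12 + 14·113 + 13·16 = 1814 px.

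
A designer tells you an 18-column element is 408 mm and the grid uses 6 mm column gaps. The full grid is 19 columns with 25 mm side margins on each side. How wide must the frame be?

481 mm

18c + 17·6 = 408 → 18c = 306 → c = 17 mm.
Adding margins, columns and gutters: 50 + 323 + 108 = 481 mm.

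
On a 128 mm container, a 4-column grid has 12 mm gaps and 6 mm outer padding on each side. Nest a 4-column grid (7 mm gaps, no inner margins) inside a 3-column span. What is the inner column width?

Outer content = 128 − 2·6 = 116 mm.
4 columns + 3 gaps: 4c + 3·12 = 116.
4c = 116 − 36 = 80, so c = 20 mm.
Span of 3: 3·20 + 2·12 = 60 + 24 = 84 mm.
84 − 3·7 = 63; ÷4 gives d = 15.75 mm.

15.75 mm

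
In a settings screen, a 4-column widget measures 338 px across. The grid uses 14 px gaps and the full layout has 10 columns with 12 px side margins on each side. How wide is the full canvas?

4c + 3·14 = 338 → 4c = 296 → c = 74 px.
Canvas = 2·12 + 10·74 + 9·14 = 24 + 740 + 126 = 890 px.

890 px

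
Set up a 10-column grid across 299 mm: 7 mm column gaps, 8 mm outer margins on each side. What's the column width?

Inside the margins: 299 − 16 = 283 mm.
Subtracting 9 column gaps of 7 leaves 220 for 10 columns, so c = 22 mm.

22 mm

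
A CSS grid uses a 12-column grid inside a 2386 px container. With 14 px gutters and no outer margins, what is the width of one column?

12c + 11·14 = 2386 → 12c = 2232 → c = 186 px.

186 px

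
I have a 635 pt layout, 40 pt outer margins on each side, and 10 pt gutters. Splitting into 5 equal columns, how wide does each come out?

Subtract both margins: 635 − 2·40 = 555 pt.
555 − 4·10 = 515; ÷5 gives c = 103 pt.

103 pt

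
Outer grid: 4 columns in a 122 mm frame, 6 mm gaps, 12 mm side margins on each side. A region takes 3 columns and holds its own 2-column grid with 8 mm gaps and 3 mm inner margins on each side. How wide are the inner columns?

Subtract both margins: 122 − 2·12 = 98 mm.
98 − 3·6 = 80; ÷4 gives c = 20 mm.
Span of 3: 3·20 + 2·6 = 60 + 12 = 72 mm.
Inner content = 72 − 2·3 = 66 mm.
66 − 1·8 = 58; ÷2 gives d = 29 mm.

29 mm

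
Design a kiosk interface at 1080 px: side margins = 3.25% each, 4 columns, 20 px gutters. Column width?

Each margin = 3.25% of 1080 = 35.1 px; content = 1080 − 2·35.1 = 1009.8 px.
4 columns + 3 gutters: 4c + 3·20 = 1009.8.
4c = 1009.8 − 60 = 949.8, so c = 237.45 px.

237.45 px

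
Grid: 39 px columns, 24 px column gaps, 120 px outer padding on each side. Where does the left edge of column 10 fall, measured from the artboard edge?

687 px

Each column+gutter stride is 63 px; 9 of them past the 120 px margin is 120 + 567 = 687 px.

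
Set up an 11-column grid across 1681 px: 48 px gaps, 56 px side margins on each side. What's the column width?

99 px

Inside the margins: 1681 − 112 = 1569 px.
11c + 10·48 = 1569 → 11c = 1089 → c = 99 px.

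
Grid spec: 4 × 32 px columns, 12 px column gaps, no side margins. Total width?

Total width: 4·32 + 3·12 = 164 px.

164 px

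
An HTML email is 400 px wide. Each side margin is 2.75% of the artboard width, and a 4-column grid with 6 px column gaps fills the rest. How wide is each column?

90 px

Margins: 2.75% × 400 = 11 px each, so content = 400 − 22 = 378 px.
Subtracting 3 column gaps of 6 leaves 360 for 4 columns, so c = 90 px.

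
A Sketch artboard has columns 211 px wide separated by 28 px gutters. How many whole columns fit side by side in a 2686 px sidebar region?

11 columns: 11·211 + 10·28 = 2601 px ≤ 2686.
12 columns: 2840 px > 2686. So 11.

11 columns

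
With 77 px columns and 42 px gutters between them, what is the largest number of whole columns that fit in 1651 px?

14 columns: 14·77 + 13·42 = 1624 px ≤ 1651.
15 columns: 1743 px > 1651. So 14.

14 columns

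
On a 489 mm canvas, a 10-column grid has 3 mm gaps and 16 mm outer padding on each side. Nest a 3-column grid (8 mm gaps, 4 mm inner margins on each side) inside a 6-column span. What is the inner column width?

83 mm

Take off 32 mm of margins, leaving 457 mm.
457 − 9·3 = 430; ÷10 gives c = 43 mm.
6 columns plus 5 gaps: 258 + 15 = 273 mm.
Inner content = 273 − 2·4 = 265 mm.
Subtracting 2 gaps of 8 leaves 249 for 3 columns, so d = 83 mm.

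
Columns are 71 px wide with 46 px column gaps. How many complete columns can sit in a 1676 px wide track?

14 columns

k columns need k·71 + (k−1)·46 = k·117 − 46.
k·117 − 46 ≤ 1676 → k ≤ 1722 / 117 ≈ 14.72, so k = 14.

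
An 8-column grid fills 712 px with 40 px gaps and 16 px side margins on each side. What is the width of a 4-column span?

320 px

Take off 32 px of margins, leaving 680 px.
680 − 7·40 = 400; ÷8 gives c = 50 px.
4-column span = 4·50 + 3·40 = 320 px.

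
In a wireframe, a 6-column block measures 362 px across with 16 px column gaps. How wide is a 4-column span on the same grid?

236 px

Subtracting 5 column gaps of 16 leaves 282 for 6 columns, so c = 47 px.
4 columns plus 3 column gaps: 188 + 48 = 236 px.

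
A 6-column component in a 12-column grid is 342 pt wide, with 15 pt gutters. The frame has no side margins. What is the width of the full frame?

699 pt

342 − 5·15 = 267; ÷6 gives c = 44.5 pt.
Frame = 12·44.5 + 11·15 = 534 + 165 = 699 pt.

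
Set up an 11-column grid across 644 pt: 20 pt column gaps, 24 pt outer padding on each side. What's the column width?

36 pt

Take off 48 pt of margins, leaving 596 pt.
11 columns + 10 column gaps: 11c + 10·20 = 596.
11c = 596 − 200 = 396, so c = 36 pt.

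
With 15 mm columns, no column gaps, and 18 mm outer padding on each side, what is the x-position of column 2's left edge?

Before column 2: the margin + 1 column + 1 column gap.
Offset = 18 + 1·(15 + 0) = 18 + 15 = 33 mm.

33 mm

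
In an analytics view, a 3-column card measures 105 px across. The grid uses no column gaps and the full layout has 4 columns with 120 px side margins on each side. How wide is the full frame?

With no column gaps, each column is 105/3 = 35 px.
Summing: 240 + 140 = 380 px.

380 px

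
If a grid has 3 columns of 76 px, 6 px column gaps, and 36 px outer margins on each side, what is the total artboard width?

312 px

Artboard = 2·36 + 3·76 + 2·6 = 72 + 228 + 12 = 312 px.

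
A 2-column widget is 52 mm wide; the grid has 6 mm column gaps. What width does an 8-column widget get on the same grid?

226 mm

2 columns + 1 column gap: 2c + 1·6 = 52.
2c = 52 − 6 = 46, so c = 23 mm.
8 columns plus 7 column gaps: 184 + 42 = 226 mm.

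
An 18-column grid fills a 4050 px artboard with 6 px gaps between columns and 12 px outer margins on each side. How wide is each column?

218 px

Inside the margins: 4050 − 24 = 4026 px.
4026 − 17·6 = 3924; ÷18 gives c = 218 px.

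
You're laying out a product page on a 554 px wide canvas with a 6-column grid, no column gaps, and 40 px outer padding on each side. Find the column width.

Content width = 554 − 2·40 = 474 px.
474 / 6 = 79 px per column.

79 px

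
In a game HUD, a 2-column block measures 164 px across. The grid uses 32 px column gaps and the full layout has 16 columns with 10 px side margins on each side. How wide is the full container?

1556 px

2c + 1·32 = 164 → 2c = 132 → c = 66 px.
Container = 2·10 + 16·66 + 15·32 = 20 + 1056 + 480 = 1556 px.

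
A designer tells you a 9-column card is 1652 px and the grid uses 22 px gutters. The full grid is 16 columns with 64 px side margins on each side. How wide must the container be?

Subtracting 8 gutters of 22 leaves 1476 for 9 columns, so c = 164 px.
Container = 2·64 + 16·164 + 15·22 = 128 + 2624 + 330 = 3082 px.

3082 px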